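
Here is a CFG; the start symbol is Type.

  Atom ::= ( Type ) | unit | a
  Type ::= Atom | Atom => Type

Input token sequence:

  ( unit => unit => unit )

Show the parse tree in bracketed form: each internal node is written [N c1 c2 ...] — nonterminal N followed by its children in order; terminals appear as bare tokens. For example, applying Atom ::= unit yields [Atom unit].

Type
Atom
( Type )
( Atom => Type )
( unit => Type )
( unit => Atom => Type )
( unit => unit => Type )
( unit => unit => Atom )
( unit => unit => unit )

[Type [Atom ( [Type [Atom unit] => [Type [Atom unit] => [Type [Atom unit]]]] )]]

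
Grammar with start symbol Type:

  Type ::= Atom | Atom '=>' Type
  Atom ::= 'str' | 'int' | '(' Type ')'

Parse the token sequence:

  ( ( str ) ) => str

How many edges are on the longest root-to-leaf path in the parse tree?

[Type [Atom ( [Type [Atom ( [Type [Atom str]] )]] )] => [Type [Atom str]]]

6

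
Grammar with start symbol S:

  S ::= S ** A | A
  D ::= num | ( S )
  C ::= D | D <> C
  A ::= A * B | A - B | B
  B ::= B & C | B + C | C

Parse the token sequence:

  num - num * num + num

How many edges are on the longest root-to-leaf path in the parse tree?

[S [A [A [A [B [C [D num]]]] - [B [C [D num]]]] * [B [B [C [D num]]] + [C [D num]]]]]

7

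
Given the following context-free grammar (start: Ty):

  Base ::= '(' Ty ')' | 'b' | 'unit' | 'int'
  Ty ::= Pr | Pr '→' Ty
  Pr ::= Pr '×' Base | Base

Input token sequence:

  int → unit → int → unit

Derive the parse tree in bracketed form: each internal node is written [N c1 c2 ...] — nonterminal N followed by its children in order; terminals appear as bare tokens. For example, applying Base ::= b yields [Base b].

Ty
Pr → Ty
Base → Ty
int → Ty
int → Pr → Ty
int → Base → Ty
int → unit → Ty
int → unit → Pr → Ty
int → unit → Base → Ty
int → unit → int → Ty
int → unit → int → Pr
int → unit → int → Base
int → unit → int → unit

[Ty [Pr [Base int]] → [Ty [Pr [Base unit]] → [Ty [Pr [Base int]] → [Ty [Pr [Base unit]]]]]]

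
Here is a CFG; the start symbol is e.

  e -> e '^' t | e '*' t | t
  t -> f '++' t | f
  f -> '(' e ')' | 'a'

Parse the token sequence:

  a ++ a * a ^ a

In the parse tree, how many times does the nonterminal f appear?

[e [e [e [t [f a] ++ [t [f a]]]] * [t [f a]]] ^ [t [f a]]]

4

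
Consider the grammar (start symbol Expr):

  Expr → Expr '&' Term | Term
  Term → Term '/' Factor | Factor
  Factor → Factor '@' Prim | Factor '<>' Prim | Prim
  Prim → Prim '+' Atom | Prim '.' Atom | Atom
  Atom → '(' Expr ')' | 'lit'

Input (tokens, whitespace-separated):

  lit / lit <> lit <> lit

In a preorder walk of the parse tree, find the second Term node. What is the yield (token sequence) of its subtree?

[Expr [Term [Term [Factor [Prim [Atom lit]]]] / [Factor [Factor [Factor [Prim [Atom lit]]] <> [Prim [Atom lit]]] <> [Prim [Atom lit]]]]]

lit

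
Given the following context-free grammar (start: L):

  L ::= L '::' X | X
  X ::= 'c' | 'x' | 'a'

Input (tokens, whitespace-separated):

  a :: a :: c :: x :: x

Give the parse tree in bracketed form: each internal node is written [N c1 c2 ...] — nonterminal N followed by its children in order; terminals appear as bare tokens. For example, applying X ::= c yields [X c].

L
L :: X
L :: X :: X
L :: X :: X :: X
L :: X :: X :: X :: X
X :: X :: X :: X :: X
a :: X :: X :: X :: X
a :: a :: X :: X :: X
a :: a :: c :: X :: X
a :: a :: c :: x :: X
a :: a :: c :: x :: x

[L [L [L [L [L [X a]] :: [X a]] :: [X c]] :: [X x]] :: [X x]]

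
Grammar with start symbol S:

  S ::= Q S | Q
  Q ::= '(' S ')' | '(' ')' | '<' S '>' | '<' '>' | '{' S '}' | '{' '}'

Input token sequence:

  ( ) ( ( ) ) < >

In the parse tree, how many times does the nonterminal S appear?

[S [Q ( )] [S [Q ( [S [Q ( )]] )] [S [Q < >]]]]

4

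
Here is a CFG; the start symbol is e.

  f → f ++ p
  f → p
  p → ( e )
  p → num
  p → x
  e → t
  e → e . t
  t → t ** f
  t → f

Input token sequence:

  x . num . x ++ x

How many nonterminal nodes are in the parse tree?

14

[e [e [e [t [f [p x]]]] . [t [f [p num]]]] . [t [f [f [p x]] ++ [p x]]]]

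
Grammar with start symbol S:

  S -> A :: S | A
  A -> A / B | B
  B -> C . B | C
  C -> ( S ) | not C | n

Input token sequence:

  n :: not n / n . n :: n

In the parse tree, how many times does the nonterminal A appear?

[S [A [B [C n]]] :: [S [A [A [B [C not [C n]]]] / [B [C n] . [B [C n]]]] :: [S [A [B [C n]]]]]]

4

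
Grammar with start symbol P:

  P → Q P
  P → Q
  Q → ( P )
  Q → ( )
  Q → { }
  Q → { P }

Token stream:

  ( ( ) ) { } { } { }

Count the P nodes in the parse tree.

5

[P [Q ( [P [Q ( )]] )] [P [Q { }] [P [Q { }] [P [Q { }]]]]]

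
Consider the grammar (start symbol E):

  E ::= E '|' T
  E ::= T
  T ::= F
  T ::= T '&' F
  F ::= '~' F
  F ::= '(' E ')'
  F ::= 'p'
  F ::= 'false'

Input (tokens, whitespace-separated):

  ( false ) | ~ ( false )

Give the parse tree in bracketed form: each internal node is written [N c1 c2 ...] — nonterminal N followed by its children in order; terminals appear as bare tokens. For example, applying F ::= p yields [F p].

E
E | T
T | T
F | T
( E ) | T
( T ) | T
( F ) | T
( false ) | T
( false ) | F
( false ) | ~ F
( false ) | ~ ( E )
( false ) | ~ ( T )
( false ) | ~ ( F )
( false ) | ~ ( false )

[E [E [T [F ( [E [T [F false]]] )]]] | [T [F ~ [F ( [E [T [F false]]] )]]]]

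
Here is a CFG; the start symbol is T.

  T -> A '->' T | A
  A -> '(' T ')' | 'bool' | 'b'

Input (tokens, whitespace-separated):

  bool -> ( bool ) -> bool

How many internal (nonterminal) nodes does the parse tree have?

8

[T [A bool] -> [T [A ( [T [A bool]] )] -> [T [A bool]]]]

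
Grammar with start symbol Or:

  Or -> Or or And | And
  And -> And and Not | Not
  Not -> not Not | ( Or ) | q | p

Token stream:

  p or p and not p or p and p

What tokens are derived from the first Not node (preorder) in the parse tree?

[Or [Or [Or [And [Not p]]] or [And [And [Not p]] and [Not not [Not p]]]] or [And [And [Not p]] and [Not p]]]

p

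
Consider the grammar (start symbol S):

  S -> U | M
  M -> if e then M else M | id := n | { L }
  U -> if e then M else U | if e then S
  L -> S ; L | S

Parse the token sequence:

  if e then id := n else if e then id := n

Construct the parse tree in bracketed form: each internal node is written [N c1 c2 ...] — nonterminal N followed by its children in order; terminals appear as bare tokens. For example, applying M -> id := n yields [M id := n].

[S [U if e then [M id := n] else [U if e then [S [M id := n]]]]]

S
U
if e then M else U
if e then id := n else U
if e then id := n else if e then S
if e then id := n else if e then M
if e then id := n else if e then id := n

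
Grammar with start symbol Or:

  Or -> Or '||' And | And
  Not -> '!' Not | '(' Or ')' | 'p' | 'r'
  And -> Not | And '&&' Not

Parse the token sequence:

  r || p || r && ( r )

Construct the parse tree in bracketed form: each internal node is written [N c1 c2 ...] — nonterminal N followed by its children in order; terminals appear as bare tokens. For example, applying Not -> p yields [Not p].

[Or [Or [Or [And [Not r]]] || [And [Not p]]] || [And [And [Not r]] && [Not ( [Or [And [Not r]]] )]]]

Or
Or || And
Or || And || And
And || And || And
Not || And || And
r || And || And
r || Not || And
r || p || And
r || p || And && Not
r || p || Not && Not
r || p || r && Not
r || p || r && ( Or )
r || p || r && ( And )
r || p || r && ( Not )
r || p || r && ( r )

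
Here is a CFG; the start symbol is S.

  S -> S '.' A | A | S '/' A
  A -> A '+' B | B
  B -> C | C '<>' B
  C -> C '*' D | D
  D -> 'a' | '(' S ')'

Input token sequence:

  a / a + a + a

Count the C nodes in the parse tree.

[S [S [A [B [C [D a]]]]] / [A [A [A [B [C [D a]]]] + [B [C [D a]]]] + [B [C [D a]]]]]

4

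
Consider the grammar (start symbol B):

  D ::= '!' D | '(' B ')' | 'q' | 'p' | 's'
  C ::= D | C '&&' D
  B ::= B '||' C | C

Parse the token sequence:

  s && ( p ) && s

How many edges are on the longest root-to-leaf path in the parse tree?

7

[B [C [C [C [D s]] && [D ( [B [C [D p]]] )]] && [D s]]]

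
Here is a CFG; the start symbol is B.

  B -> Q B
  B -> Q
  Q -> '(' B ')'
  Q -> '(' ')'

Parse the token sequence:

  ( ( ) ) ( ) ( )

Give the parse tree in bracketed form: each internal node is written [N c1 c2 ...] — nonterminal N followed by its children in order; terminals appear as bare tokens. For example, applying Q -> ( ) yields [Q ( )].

[B [Q ( [B [Q ( )]] )] [B [Q ( )] [B [Q ( )]]]]

B
Q B
( B ) B
( Q ) B
( ( ) ) B
( ( ) ) Q B
( ( ) ) ( ) B
( ( ) ) ( ) Q
( ( ) ) ( ) ( )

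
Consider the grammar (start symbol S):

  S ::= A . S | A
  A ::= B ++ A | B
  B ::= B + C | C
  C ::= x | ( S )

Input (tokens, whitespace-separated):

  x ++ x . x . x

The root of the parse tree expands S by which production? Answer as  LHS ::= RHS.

S ::= A . S

[S [A [B [C x]] ++ [A [B [C x]]]] . [S [A [B [C x]]] . [S [A [B [C x]]]]]]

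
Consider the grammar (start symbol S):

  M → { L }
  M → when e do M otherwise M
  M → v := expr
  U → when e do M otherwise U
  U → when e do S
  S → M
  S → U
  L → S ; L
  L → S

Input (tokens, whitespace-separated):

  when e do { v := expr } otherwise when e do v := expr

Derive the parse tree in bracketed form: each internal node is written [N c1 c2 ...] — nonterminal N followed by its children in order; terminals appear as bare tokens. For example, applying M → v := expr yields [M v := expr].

S
U
when e do M otherwise U
when e do { L } otherwise U
when e do { S } otherwise U
when e do { M } otherwise U
when e do { v := expr } otherwise U
when e do { v := expr } otherwise when e do S
when e do { v := expr } otherwise when e do M
when e do { v := expr } otherwise when e do v := expr

[S [U when e do [M { [L [S [M v := expr]]] }] otherwise [U when e do [S [M v := expr]]]]]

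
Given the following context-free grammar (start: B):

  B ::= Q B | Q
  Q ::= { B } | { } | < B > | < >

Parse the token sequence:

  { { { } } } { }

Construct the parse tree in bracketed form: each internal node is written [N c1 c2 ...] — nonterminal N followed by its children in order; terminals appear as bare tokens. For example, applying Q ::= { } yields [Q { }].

B
Q B
{ B } B
{ Q } B
{ { B } } B
{ { Q } } B
{ { { } } } B
{ { { } } } Q
{ { { } } } { }

[B [Q { [B [Q { [B [Q { }]] }]] }] [B [Q { }]]]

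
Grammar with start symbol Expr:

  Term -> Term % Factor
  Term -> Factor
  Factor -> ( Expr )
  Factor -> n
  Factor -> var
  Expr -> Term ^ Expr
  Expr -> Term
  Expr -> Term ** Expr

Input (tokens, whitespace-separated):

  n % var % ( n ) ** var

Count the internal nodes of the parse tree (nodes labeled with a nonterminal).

[Expr [Term [Term [Term [Factor n]] % [Factor var]] % [Factor ( [Expr [Term [Factor n]]] )]] ** [Expr [Term [Factor var]]]]

13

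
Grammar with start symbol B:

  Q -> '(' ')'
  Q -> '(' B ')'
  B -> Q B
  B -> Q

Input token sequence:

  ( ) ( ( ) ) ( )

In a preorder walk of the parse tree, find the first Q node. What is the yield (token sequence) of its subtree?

[B [Q ( )] [B [Q ( [B [Q ( )]] )] [B [Q ( )]]]]

( )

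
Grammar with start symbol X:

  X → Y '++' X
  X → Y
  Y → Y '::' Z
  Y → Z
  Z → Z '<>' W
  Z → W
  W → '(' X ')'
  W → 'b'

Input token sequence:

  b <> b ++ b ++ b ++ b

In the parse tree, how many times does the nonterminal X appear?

[X [Y [Z [Z [W b]] <> [W b]]] ++ [X [Y [Z [W b]]] ++ [X [Y [Z [W b]]] ++ [X [Y [Z [W b]]]]]]]

4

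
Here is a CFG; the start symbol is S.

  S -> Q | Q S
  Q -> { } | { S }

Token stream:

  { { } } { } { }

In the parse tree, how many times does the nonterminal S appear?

[S [Q { [S [Q { }]] }] [S [Q { }] [S [Q { }]]]]

4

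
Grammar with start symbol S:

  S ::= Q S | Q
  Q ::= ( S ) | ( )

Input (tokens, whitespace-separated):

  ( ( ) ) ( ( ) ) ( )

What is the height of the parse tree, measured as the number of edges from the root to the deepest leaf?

5

[S [Q ( [S [Q ( )]] )] [S [Q ( [S [Q ( )]] )] [S [Q ( )]]]]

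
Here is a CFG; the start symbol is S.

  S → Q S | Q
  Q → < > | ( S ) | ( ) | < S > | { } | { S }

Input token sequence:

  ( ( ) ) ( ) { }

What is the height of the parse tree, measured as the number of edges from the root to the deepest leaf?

[S [Q ( [S [Q ( )]] )] [S [Q ( )] [S [Q { }]]]]

4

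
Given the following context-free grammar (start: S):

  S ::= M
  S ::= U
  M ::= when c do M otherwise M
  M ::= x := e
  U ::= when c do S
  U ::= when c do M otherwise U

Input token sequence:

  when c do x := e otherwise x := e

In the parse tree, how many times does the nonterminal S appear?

1

[S [M when c do [M x := e] otherwise [M x := e]]]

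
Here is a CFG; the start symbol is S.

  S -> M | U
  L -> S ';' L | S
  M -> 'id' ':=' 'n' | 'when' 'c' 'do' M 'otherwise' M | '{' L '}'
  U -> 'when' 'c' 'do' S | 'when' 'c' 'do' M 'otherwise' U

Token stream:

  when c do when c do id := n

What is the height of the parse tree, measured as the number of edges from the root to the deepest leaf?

[S [U when c do [S [U when c do [S [M id := n]]]]]]

6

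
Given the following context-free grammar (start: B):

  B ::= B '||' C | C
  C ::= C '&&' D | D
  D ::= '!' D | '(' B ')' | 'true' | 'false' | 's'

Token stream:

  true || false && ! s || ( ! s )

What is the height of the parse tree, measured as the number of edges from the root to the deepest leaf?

[B [B [B [C [D true]]] || [C [C [D false]] && [D ! [D s]]]] || [C [D ( [B [C [D ! [D s]]]] )]]]

7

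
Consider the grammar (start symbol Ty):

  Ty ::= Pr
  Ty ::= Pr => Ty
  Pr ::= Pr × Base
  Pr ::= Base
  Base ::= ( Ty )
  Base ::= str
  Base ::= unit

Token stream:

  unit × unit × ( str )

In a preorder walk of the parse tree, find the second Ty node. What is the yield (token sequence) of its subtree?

str

[Ty [Pr [Pr [Pr [Base unit]] × [Base unit]] × [Base ( [Ty [Pr [Base str]]] )]]]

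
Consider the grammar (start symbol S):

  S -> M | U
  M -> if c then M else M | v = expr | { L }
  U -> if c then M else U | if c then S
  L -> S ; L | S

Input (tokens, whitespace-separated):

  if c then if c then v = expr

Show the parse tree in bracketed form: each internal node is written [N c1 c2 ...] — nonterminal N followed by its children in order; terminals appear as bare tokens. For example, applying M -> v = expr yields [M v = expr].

S
U
if c then S
if c then U
if c then if c then S
if c then if c then M
if c then if c then v = expr

[S [U if c then [S [U if c then [S [M v = expr]]]]]]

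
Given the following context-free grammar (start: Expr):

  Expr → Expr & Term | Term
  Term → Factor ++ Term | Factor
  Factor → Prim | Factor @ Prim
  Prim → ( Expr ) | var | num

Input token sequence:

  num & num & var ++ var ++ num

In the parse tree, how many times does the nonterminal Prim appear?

[Expr [Expr [Expr [Term [Factor [Prim num]]]] & [Term [Factor [Prim num]]]] & [Term [Factor [Prim var]] ++ [Term [Factor [Prim var]] ++ [Term [Factor [Prim num]]]]]]

5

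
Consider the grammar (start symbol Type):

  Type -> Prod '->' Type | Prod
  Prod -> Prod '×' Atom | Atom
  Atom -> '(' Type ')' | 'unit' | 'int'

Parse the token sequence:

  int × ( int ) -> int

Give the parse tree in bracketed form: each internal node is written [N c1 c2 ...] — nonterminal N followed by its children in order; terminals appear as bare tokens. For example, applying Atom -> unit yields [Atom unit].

Type
Prod -> Type
Prod × Atom -> Type
Atom × Atom -> Type
int × Atom -> Type
int × ( Type ) -> Type
int × ( Prod ) -> Type
int × ( Atom ) -> Type
int × ( int ) -> Type
int × ( int ) -> Prod
int × ( int ) -> Atom
int × ( int ) -> int

[Type [Prod [Prod [Atom int]] × [Atom ( [Type [Prod [Atom int]]] )]] -> [Type [Prod [Atom int]]]]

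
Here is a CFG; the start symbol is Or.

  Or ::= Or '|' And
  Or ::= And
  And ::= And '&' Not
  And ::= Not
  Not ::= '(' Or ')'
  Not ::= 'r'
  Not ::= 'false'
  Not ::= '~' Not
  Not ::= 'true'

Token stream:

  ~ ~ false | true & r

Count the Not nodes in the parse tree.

[Or [Or [And [Not ~ [Not ~ [Not false]]]]] | [And [And [Not true]] & [Not r]]]

5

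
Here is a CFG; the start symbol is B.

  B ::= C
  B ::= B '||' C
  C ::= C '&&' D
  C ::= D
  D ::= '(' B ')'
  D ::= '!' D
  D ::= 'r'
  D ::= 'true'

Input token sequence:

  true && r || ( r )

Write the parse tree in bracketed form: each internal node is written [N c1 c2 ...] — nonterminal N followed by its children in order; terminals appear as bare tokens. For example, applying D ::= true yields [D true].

B
B || C
C || C
C && D || C
D && D || C
true && D || C
true && r || C
true && r || D
true && r || ( B )
true && r || ( C )
true && r || ( D )
true && r || ( r )

[B [B [C [C [D true]] && [D r]]] || [C [D ( [B [C [D r]]] )]]]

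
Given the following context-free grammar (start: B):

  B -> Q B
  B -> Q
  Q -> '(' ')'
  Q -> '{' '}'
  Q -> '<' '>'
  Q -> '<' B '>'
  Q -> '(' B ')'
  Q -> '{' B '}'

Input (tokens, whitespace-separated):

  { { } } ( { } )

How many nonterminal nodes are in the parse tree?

[B [Q { [B [Q { }]] }] [B [Q ( [B [Q { }]] )]]]

8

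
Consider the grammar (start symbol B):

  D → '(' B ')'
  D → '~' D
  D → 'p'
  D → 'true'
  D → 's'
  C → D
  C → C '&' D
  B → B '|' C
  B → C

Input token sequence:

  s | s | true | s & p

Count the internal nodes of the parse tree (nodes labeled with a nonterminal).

14

[B [B [B [B [C [D s]]] | [C [D s]]] | [C [D true]]] | [C [C [D s]] & [D p]]]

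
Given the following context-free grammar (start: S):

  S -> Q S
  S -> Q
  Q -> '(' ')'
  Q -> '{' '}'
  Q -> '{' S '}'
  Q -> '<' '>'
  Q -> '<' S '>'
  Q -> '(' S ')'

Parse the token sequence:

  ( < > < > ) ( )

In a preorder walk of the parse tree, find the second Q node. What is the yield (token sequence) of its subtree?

[S [Q ( [S [Q < >] [S [Q < >]]] )] [S [Q ( )]]]

< >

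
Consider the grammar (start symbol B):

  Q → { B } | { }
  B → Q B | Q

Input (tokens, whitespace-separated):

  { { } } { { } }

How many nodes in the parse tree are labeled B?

[B [Q { [B [Q { }]] }] [B [Q { [B [Q { }]] }]]]

4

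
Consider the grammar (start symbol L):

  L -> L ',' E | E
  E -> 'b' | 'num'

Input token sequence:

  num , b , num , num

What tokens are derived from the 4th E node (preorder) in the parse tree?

[L [L [L [L [E num]] , [E b]] , [E num]] , [E num]]

num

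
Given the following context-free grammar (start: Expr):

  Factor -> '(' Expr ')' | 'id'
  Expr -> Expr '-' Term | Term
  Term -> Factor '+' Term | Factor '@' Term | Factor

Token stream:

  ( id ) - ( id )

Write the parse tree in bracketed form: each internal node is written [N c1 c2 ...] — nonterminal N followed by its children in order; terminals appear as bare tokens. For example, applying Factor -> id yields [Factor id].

Expr
Expr - Term
Term - Term
Factor - Term
( Expr ) - Term
( Term ) - Term
( Factor ) - Term
( id ) - Term
( id ) - Factor
( id ) - ( Expr )
( id ) - ( Term )
( id ) - ( Factor )
( id ) - ( id )

[Expr [Expr [Term [Factor ( [Expr [Term [Factor id]]] )]]] - [Term [Factor ( [Expr [Term [Factor id]]] )]]]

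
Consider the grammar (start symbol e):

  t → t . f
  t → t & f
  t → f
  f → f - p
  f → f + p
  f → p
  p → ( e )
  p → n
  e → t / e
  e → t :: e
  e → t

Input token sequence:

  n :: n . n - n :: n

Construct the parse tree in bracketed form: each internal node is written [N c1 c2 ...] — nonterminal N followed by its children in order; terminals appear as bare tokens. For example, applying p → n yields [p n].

e
t :: e
f :: e
p :: e
n :: e
n :: t :: e
n :: t . f :: e
n :: f . f :: e
n :: p . f :: e
n :: n . f :: e
n :: n . f - p :: e
n :: n . p - p :: e
n :: n . n - p :: e
n :: n . n - n :: e
n :: n . n - n :: t
n :: n . n - n :: f
n :: n . n - n :: p
n :: n . n - n :: n

[e [t [f [p n]]] :: [e [t [t [f [p n]]] . [f [f [p n]] - [p n]]] :: [e [t [f [p n]]]]]]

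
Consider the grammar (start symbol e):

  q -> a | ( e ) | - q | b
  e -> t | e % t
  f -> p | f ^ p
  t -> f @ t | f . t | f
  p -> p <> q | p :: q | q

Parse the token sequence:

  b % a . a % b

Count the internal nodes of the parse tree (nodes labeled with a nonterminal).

[e [e [e [t [f [p [q b]]]]] % [t [f [p [q a]]] . [t [f [p [q a]]]]]] % [t [f [p [q b]]]]]

19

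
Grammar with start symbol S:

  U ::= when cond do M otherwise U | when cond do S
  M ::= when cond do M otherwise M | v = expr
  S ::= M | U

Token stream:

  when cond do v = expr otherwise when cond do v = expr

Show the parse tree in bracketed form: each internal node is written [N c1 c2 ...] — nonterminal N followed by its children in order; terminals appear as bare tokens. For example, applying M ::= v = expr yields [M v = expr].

S
U
when cond do M otherwise U
when cond do v = expr otherwise U
when cond do v = expr otherwise when cond do S
when cond do v = expr otherwise when cond do M
when cond do v = expr otherwise when cond do v = expr

[S [U when cond do [M v = expr] otherwise [U when cond do [S [M v = expr]]]]]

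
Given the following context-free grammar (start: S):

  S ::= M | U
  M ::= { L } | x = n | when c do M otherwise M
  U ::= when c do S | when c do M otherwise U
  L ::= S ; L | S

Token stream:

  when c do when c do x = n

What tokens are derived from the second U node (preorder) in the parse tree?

when c do x = n

[S [U when c do [S [U when c do [S [M x = n]]]]]]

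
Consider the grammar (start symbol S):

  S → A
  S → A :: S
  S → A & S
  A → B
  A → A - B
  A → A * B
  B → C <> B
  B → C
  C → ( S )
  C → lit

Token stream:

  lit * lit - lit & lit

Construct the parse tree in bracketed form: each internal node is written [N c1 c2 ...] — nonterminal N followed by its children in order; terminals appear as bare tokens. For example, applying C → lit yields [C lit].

S
A & S
A - B & S
A * B - B & S
B * B - B & S
C * B - B & S
lit * B - B & S
lit * C - B & S
lit * lit - B & S
lit * lit - C & S
lit * lit - lit & S
lit * lit - lit & A
lit * lit - lit & B
lit * lit - lit & C
lit * lit - lit & lit

[S [A [A [A [B [C lit]]] * [B [C lit]]] - [B [C lit]]] & [S [A [B [C lit]]]]]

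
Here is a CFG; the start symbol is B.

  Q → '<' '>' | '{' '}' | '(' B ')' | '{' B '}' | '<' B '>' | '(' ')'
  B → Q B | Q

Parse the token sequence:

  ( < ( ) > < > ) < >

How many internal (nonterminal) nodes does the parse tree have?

[B [Q ( [B [Q < [B [Q ( )]] >] [B [Q < >]]] )] [B [Q < >]]]

10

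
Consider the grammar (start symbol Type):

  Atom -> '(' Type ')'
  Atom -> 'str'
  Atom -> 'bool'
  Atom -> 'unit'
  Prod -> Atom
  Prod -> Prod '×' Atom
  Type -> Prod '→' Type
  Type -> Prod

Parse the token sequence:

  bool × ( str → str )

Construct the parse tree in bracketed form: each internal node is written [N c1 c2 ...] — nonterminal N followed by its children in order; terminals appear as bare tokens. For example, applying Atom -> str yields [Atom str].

[Type [Prod [Prod [Atom bool]] × [Atom ( [Type [Prod [Atom str]] → [Type [Prod [Atom str]]]] )]]]

Type
Prod
Prod × Atom
Atom × Atom
bool × Atom
bool × ( Type )
bool × ( Prod → Type )
bool × ( Atom → Type )
bool × ( str → Type )
bool × ( str → Prod )
bool × ( str → Atom )
bool × ( str → str )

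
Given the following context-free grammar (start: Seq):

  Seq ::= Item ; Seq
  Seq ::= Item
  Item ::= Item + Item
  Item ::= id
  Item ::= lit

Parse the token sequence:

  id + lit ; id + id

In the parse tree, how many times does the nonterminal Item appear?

[Seq [Item [Item id] + [Item lit]] ; [Seq [Item [Item id] + [Item id]]]]

6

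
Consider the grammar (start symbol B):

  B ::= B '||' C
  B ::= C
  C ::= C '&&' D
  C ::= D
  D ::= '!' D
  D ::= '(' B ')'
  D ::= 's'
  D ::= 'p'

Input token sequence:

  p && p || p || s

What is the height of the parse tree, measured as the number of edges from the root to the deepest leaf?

6

[B [B [B [C [C [D p]] && [D p]]] || [C [D p]]] || [C [D s]]]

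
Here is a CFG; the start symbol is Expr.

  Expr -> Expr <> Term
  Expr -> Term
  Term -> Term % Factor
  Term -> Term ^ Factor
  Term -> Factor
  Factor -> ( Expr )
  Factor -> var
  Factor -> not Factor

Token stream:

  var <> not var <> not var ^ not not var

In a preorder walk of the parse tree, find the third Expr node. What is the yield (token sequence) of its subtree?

var

[Expr [Expr [Expr [Term [Factor var]]] <> [Term [Factor not [Factor var]]]] <> [Term [Term [Factor not [Factor var]]] ^ [Factor not [Factor not [Factor var]]]]]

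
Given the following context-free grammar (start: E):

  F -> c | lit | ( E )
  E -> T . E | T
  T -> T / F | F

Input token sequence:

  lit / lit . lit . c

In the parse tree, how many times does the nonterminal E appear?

[E [T [T [F lit]] / [F lit]] . [E [T [F lit]] . [E [T [F c]]]]]

3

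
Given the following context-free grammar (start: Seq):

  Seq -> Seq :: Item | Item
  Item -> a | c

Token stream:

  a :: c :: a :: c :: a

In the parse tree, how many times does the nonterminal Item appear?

[Seq [Seq [Seq [Seq [Seq [Item a]] :: [Item c]] :: [Item a]] :: [Item c]] :: [Item a]]

5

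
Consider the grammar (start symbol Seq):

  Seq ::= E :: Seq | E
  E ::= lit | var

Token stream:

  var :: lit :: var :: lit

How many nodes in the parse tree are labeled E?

[Seq [E var] :: [Seq [E lit] :: [Seq [E var] :: [Seq [E lit]]]]]

4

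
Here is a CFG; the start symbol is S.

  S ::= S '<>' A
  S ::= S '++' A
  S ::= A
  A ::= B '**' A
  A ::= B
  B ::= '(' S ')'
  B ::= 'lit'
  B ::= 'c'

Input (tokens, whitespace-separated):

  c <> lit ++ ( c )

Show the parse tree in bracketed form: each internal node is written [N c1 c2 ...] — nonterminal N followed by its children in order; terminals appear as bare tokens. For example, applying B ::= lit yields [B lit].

S
S ++ A
S <> A ++ A
A <> A ++ A
B <> A ++ A
c <> A ++ A
c <> B ++ A
c <> lit ++ A
c <> lit ++ B
c <> lit ++ ( S )
c <> lit ++ ( A )
c <> lit ++ ( B )
c <> lit ++ ( c )

[S [S [S [A [B c]]] <> [A [B lit]]] ++ [A [B ( [S [A [B c]]] )]]]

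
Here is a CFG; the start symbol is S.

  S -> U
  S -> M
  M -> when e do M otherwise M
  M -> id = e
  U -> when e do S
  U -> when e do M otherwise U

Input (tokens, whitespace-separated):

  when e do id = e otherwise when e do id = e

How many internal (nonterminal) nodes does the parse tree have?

6

[S [U when e do [M id = e] otherwise [U when e do [S [M id = e]]]]]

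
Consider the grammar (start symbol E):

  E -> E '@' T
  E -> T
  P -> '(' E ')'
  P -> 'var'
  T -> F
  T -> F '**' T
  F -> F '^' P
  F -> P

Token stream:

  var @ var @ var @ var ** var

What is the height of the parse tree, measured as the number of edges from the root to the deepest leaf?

[E [E [E [E [T [F [P var]]]] @ [T [F [P var]]]] @ [T [F [P var]]]] @ [T [F [P var]] ** [T [F [P var]]]]]

7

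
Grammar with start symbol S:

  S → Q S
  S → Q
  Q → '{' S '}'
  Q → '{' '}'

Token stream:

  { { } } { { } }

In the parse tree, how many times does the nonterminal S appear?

4

[S [Q { [S [Q { }]] }] [S [Q { [S [Q { }]] }]]]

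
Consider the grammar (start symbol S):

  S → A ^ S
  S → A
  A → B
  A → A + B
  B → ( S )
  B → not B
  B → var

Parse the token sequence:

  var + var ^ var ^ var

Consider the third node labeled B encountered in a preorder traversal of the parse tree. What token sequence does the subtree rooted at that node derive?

var

[S [A [A [B var]] + [B var]] ^ [S [A [B var]] ^ [S [A [B var]]]]]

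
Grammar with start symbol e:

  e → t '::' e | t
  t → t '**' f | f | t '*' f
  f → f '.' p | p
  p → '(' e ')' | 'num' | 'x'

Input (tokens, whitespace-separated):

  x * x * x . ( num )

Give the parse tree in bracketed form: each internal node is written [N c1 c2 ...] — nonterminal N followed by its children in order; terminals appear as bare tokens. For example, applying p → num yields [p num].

[e [t [t [t [f [p x]]] * [f [p x]]] * [f [f [p x]] . [p ( [e [t [f [p num]]]] )]]]]

e
t
t * f
t * f * f
f * f * f
p * f * f
x * f * f
x * p * f
x * x * f
x * x * f . p
x * x * p . p
x * x * x . p
x * x * x . ( e )
x * x * x . ( t )
x * x * x . ( f )
x * x * x . ( p )
x * x * x . ( num )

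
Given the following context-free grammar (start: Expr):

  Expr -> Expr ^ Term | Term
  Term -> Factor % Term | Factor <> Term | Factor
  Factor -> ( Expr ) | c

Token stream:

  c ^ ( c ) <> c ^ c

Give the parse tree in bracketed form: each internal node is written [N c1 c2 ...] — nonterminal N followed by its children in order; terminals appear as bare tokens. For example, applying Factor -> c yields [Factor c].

Expr
Expr ^ Term
Expr ^ Term ^ Term
Term ^ Term ^ Term
Factor ^ Term ^ Term
c ^ Term ^ Term
c ^ Factor <> Term ^ Term
c ^ ( Expr ) <> Term ^ Term
c ^ ( Term ) <> Term ^ Term
c ^ ( Factor ) <> Term ^ Term
c ^ ( c ) <> Term ^ Term
c ^ ( c ) <> Factor ^ Term
c ^ ( c ) <> c ^ Term
c ^ ( c ) <> c ^ Factor
c ^ ( c ) <> c ^ c

[Expr [Expr [Expr [Term [Factor c]]] ^ [Term [Factor ( [Expr [Term [Factor c]]] )] <> [Term [Factor c]]]] ^ [Term [Factor c]]]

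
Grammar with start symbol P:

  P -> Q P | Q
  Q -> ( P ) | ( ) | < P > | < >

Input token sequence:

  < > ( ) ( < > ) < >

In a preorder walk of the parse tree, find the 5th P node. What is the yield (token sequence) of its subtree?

< >

[P [Q < >] [P [Q ( )] [P [Q ( [P [Q < >]] )] [P [Q < >]]]]]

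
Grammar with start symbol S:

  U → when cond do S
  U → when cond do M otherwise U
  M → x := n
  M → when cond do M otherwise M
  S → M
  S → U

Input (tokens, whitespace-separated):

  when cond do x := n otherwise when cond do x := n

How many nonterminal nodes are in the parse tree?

6

[S [U when cond do [M x := n] otherwise [U when cond do [S [M x := n]]]]]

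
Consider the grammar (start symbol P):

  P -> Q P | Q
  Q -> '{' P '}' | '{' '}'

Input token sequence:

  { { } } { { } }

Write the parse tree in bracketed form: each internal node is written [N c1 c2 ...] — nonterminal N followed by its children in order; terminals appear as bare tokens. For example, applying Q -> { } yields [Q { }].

P
Q P
{ P } P
{ Q } P
{ { } } P
{ { } } Q
{ { } } { P }
{ { } } { Q }
{ { } } { { } }

[P [Q { [P [Q { }]] }] [P [Q { [P [Q { }]] }]]]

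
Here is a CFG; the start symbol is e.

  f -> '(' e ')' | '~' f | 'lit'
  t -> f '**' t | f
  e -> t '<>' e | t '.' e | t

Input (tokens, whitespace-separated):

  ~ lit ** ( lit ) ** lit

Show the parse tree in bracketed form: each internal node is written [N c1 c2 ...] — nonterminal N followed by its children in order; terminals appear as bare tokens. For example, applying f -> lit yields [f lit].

[e [t [f ~ [f lit]] ** [t [f ( [e [t [f lit]]] )] ** [t [f lit]]]]]

e
t
f ** t
~ f ** t
~ lit ** t
~ lit ** f ** t
~ lit ** ( e ) ** t
~ lit ** ( t ) ** t
~ lit ** ( f ) ** t
~ lit ** ( lit ) ** t
~ lit ** ( lit ) ** f
~ lit ** ( lit ) ** lit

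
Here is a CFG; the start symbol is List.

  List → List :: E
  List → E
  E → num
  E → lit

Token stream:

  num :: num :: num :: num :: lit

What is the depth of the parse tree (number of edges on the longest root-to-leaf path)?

6

[List [List [List [List [List [E num]] :: [E num]] :: [E num]] :: [E num]] :: [E lit]]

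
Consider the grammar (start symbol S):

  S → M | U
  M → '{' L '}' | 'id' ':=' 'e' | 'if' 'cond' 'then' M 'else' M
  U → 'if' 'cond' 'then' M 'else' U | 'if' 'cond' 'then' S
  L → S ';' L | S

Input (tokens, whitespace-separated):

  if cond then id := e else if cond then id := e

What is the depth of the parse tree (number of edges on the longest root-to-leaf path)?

[S [U if cond then [M id := e] else [U if cond then [S [M id := e]]]]]

5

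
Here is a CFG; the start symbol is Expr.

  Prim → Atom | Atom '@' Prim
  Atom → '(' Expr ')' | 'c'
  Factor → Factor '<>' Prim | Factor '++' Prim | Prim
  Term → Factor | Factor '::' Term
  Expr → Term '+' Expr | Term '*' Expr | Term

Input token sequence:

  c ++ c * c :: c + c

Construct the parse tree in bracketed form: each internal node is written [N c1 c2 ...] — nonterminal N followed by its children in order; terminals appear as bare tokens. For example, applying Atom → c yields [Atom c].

Expr
Term * Expr
Factor * Expr
Factor ++ Prim * Expr
Prim ++ Prim * Expr
Atom ++ Prim * Expr
c ++ Prim * Expr
c ++ Atom * Expr
c ++ c * Expr
c ++ c * Term + Expr
c ++ c * Factor :: Term + Expr
c ++ c * Prim :: Term + Expr
c ++ c * Atom :: Term + Expr
c ++ c * c :: Term + Expr
c ++ c * c :: Factor + Expr
c ++ c * c :: Prim + Expr
c ++ c * c :: Atom + Expr
c ++ c * c :: c + Expr
c ++ c * c :: c + Term
c ++ c * c :: c + Factor
c ++ c * c :: c + Prim
c ++ c * c :: c + Atom
c ++ c * c :: c + c

[Expr [Term [Factor [Factor [Prim [Atom c]]] ++ [Prim [Atom c]]]] * [Expr [Term [Factor [Prim [Atom c]]] :: [Term [Factor [Prim [Atom c]]]]] + [Expr [Term [Factor [Prim [Atom c]]]]]]]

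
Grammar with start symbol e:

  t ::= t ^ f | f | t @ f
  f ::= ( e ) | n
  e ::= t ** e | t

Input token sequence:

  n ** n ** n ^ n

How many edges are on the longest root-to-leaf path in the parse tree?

[e [t [f n]] ** [e [t [f n]] ** [e [t [t [f n]] ^ [f n]]]]]

6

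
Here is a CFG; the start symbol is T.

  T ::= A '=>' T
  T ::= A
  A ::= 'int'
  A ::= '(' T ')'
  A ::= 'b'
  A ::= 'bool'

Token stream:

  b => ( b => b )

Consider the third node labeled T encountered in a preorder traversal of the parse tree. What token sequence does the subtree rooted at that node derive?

b => b

[T [A b] => [T [A ( [T [A b] => [T [A b]]] )]]]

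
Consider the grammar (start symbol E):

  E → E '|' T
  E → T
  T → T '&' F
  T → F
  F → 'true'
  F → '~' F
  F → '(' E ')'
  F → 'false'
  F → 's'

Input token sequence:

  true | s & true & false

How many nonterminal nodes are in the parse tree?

[E [E [T [F true]]] | [T [T [T [F s]] & [F true]] & [F false]]]

10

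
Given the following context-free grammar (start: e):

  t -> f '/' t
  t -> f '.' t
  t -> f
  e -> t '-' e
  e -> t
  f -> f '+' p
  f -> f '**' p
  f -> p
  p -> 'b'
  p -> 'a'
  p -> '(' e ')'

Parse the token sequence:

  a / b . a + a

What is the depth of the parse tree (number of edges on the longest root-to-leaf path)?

7

[e [t [f [p a]] / [t [f [p b]] . [t [f [f [p a]] + [p a]]]]]]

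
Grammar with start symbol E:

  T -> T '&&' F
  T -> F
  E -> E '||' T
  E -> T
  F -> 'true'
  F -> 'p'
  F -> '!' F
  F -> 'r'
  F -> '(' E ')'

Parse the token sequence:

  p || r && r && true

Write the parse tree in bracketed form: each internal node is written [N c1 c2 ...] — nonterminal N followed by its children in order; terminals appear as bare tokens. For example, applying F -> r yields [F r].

E
E || T
T || T
F || T
p || T
p || T && F
p || T && F && F
p || F && F && F
p || r && F && F
p || r && r && F
p || r && r && true

[E [E [T [F p]]] || [T [T [T [F r]] && [F r]] && [F true]]]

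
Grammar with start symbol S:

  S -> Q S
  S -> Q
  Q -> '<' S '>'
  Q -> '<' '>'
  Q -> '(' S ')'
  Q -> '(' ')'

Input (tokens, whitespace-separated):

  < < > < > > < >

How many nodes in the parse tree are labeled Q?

4

[S [Q < [S [Q < >] [S [Q < >]]] >] [S [Q < >]]]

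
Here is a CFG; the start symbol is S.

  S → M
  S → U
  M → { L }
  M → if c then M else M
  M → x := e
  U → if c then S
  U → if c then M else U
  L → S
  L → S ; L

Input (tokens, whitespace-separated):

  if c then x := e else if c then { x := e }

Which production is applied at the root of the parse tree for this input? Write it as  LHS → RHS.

[S [U if c then [M x := e] else [U if c then [S [M { [L [S [M x := e]]] }]]]]]

S → U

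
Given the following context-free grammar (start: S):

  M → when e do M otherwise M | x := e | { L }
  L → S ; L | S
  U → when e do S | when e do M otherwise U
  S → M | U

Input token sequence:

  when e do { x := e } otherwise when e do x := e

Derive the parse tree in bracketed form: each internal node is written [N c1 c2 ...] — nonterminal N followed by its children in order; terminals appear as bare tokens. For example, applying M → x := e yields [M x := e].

S
U
when e do M otherwise U
when e do { L } otherwise U
when e do { S } otherwise U
when e do { M } otherwise U
when e do { x := e } otherwise U
when e do { x := e } otherwise when e do S
when e do { x := e } otherwise when e do M
when e do { x := e } otherwise when e do x := e

[S [U when e do [M { [L [S [M x := e]]] }] otherwise [U when e do [S [M x := e]]]]]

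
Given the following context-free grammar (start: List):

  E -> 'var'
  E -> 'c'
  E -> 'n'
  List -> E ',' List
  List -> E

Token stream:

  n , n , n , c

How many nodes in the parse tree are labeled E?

[List [E n] , [List [E n] , [List [E n] , [List [E c]]]]]

4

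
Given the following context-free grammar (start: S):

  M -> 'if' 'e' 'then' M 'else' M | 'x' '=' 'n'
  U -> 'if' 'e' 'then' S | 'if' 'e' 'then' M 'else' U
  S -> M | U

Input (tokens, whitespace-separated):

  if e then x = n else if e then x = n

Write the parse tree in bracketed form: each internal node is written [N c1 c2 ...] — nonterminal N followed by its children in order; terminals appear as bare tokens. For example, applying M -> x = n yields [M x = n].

S
U
if e then M else U
if e then x = n else U
if e then x = n else if e then S
if e then x = n else if e then M
if e then x = n else if e then x = n

[S [U if e then [M x = n] else [U if e then [S [M x = n]]]]]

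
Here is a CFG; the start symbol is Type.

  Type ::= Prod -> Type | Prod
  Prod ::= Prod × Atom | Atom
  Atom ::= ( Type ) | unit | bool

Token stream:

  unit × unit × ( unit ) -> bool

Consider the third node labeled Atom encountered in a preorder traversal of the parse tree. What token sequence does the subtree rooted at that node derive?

[Type [Prod [Prod [Prod [Atom unit]] × [Atom unit]] × [Atom ( [Type [Prod [Atom unit]]] )]] -> [Type [Prod [Atom bool]]]]

( unit )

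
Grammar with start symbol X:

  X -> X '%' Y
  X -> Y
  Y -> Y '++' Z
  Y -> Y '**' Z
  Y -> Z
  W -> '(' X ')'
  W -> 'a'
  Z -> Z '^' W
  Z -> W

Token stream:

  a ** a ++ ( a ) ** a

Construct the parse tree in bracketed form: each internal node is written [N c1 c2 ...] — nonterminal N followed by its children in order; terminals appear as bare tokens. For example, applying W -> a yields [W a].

X
Y
Y ** Z
Y ++ Z ** Z
Y ** Z ++ Z ** Z
Z ** Z ++ Z ** Z
W ** Z ++ Z ** Z
a ** Z ++ Z ** Z
a ** W ++ Z ** Z
a ** a ++ Z ** Z
a ** a ++ W ** Z
a ** a ++ ( X ) ** Z
a ** a ++ ( Y ) ** Z
a ** a ++ ( Z ) ** Z
a ** a ++ ( W ) ** Z
a ** a ++ ( a ) ** Z
a ** a ++ ( a ) ** W
a ** a ++ ( a ) ** a

[X [Y [Y [Y [Y [Z [W a]]] ** [Z [W a]]] ++ [Z [W ( [X [Y [Z [W a]]]] )]]] ** [Z [W a]]]]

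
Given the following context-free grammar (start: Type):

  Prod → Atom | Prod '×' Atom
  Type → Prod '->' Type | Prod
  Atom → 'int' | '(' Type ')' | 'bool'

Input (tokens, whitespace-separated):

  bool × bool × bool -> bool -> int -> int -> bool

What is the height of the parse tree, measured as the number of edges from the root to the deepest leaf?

[Type [Prod [Prod [Prod [Atom bool]] × [Atom bool]] × [Atom bool]] -> [Type [Prod [Atom bool]] -> [Type [Prod [Atom int]] -> [Type [Prod [Atom int]] -> [Type [Prod [Atom bool]]]]]]]

7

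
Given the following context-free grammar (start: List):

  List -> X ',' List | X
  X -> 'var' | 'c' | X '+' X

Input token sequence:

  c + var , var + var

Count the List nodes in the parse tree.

[List [X [X c] + [X var]] , [List [X [X var] + [X var]]]]

2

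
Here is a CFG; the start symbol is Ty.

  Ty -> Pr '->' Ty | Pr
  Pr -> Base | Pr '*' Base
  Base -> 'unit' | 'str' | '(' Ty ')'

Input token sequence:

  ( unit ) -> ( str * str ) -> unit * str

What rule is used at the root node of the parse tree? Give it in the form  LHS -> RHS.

[Ty [Pr [Base ( [Ty [Pr [Base unit]]] )]] -> [Ty [Pr [Base ( [Ty [Pr [Pr [Base str]] * [Base str]]] )]] -> [Ty [Pr [Pr [Base unit]] * [Base str]]]]]

Ty -> Pr '->' Ty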